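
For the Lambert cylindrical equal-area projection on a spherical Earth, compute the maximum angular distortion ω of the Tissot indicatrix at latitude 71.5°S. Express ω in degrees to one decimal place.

The Lambert cylindrical equal-area projection is the cylindrical equal-area projection with its standard parallel at the equator (φ₀ = 0). Cylindrical equal-area (φ₀ = 0°): h = cos φ / cos 0° along meridians, k = cos 0° / cos φ along parallels; h·k = 1.
At 71.5°: h = 0.3173, k = 3.152; principal scales a = 3.152, b = 0.3173.
sin(ω/2) = (a − b)/(a + b) = 2.834/3.469 = 0.8171, so ω = 2 arcsin(0.8171) ≈ 109.6°.

109.6°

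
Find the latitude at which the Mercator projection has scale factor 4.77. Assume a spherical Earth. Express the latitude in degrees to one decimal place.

77.9°

Mercator scale is k = sec φ = 1/cos φ.
1/cos φ = 4.77  ⇒  cos φ = 0.2096  ⇒  φ = arccos(0.2096) ≈ 77.9°.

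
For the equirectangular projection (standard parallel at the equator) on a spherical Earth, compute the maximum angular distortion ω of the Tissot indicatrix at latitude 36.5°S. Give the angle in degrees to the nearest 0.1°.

For the equirectangular projection with φ₀ = 0 (plate carrée), h = 1 along meridians and k = sec φ along parallels.
At 36.5°: h = 1.000, k = 1.244; principal scales a = 1.244, b = 1.000.
sin(ω/2) = (a − b)/(a + b) = 0.2440/2.244 = 0.1087, so ω = 2 arcsin(0.1087) ≈ 12.5°.

12.5°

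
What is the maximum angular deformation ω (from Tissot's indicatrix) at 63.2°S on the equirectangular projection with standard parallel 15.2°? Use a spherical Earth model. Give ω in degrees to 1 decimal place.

With standard parallel φ₀ = 15.2°, the equirectangular projection gives x = Rλ cos φ₀, y = Rφ, so h = 1 and k = cos 15.2° / cos φ.
At 63.2°: h = 1.000, k = 2.140; principal scales a = 2.140, b = 1.000.
sin(ω/2) = (a − b)/(a + b) = 1.140/3.140 = 0.3631, so ω = 2 arcsin(0.3631) ≈ 42.6°.

42.6°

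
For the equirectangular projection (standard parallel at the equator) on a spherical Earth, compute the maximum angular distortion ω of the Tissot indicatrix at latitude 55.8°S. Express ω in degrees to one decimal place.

32.6°

For the equirectangular projection with φ₀ = 0 (plate carrée), h = 1 along meridians and k = sec φ along parallels.
At 55.8°: h = 1.000, k = 1.779; principal scales a = 1.779, b = 1.000.
sin(ω/2) = (a − b)/(a + b) = 0.7791/2.779 = 0.2803, so ω = 2 arcsin(0.2803) ≈ 32.6°.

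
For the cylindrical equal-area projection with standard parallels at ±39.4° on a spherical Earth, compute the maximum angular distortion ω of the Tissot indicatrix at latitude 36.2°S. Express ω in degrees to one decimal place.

5.0°

For cylindrical equal-area with standard parallel φ₀, h = cos φ / cos φ₀ and k = cos φ₀ / cos φ, so h·k = 1.
At 36.2°: h = 1.044, k = 0.9576; principal scales a = 1.044, b = 0.9576.
sin(ω/2) = (a − b)/(a + b) = 0.08671/2.002 = 0.04331, so ω = 2 arcsin(0.04331) ≈ 5.0°.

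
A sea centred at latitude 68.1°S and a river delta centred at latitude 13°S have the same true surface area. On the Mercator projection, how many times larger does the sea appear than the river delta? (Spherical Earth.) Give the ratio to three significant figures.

On Mercator, area is exaggerated by sec²φ = 1/cos²φ.
At 68.1°: sec²(68.1°) = 1/0.3730² = 7.188.
At 13°: sec²(13°) = 1/0.9744² = 1.053.
Ratio = 7.188/1.053 = cos²(13°)/cos²(68.1°) ≈ 6.82.

6.82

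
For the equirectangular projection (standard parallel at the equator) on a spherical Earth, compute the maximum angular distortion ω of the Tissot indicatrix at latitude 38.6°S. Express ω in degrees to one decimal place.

For the equirectangular projection with φ₀ = 0 (plate carrée), h = 1 along meridians and k = sec φ along parallels.
At 38.6°: h = 1.000, k = 1.280; principal scales a = 1.280, b = 1.000.
sin(ω/2) = (a − b)/(a + b) = 0.2796/2.280 = 0.1226, so ω = 2 arcsin(0.1226) ≈ 14.1°.

14.1°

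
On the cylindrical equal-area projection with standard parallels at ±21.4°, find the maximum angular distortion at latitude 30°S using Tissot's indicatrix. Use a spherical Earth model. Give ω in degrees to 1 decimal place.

Cylindrical equal-area (φ₀ = 21.4°): h = cos φ / cos 21.4° along meridians, k = cos 21.4° / cos φ along parallels; h·k = 1.
At 30°: h = 0.9302, k = 1.075; principal scales a = 1.075, b = 0.9302.
sin(ω/2) = (a − b)/(a + b) = 0.1449/2.005 = 0.07228, so ω = 2 arcsin(0.07228) ≈ 8.3°.

8.3°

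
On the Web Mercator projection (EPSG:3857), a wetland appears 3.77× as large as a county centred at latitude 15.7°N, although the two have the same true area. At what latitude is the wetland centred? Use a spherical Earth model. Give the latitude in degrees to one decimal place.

Mercator areal scale is sec²φ, so apparent-area ratio = sec²φ₁ / sec²φ₂ = cos²φ₂ / cos²φ₁.
cos²φ₂ / cos²φ₁ = 3.77  ⇒  cos φ₁ = cos 15.7° / √3.77 = 0.9627/1.942 = 0.4958.
φ₁ = arccos(0.4958) ≈ 60.3°.

60.3°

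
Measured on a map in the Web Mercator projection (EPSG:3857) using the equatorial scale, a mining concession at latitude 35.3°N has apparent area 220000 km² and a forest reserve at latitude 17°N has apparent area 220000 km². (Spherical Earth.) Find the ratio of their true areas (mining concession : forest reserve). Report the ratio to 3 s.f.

0.728

Mercator's areal exaggeration is sec²φ; hence true area = (apparent area) · cos²φ.
True area of mining concession: 220000 × cos²(35.3°) = 220000 × 0.6661 = 146500 km².
True area of forest reserve: 220000 × cos²(17°) = 220000 × 0.9145 = 201200 km².
Ratio = 146500 / 201200 ≈ 0.728.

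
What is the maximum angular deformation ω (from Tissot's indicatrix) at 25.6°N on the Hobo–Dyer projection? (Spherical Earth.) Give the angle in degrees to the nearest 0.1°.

The Hobo–Dyer projection is cylindrical equal-area with φ₀ = 37.5°. Cylindrical equal-area (φ₀ = 37.5°): h = cos φ / cos 37.5° along meridians, k = cos 37.5° / cos φ along parallels; h·k = 1.
At 25.6°: h = 1.137, k = 0.8797; principal scales a = 1.137, b = 0.8797.
sin(ω/2) = (a − b)/(a + b) = 0.2570/2.016 = 0.1275, so ω = 2 arcsin(0.1275) ≈ 14.6°.

14.6°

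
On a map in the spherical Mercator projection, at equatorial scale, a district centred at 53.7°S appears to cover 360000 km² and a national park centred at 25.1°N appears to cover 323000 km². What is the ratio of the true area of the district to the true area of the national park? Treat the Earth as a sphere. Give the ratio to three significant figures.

0.476

Since Mercator area scale is 1/cos²φ, the true area equals the apparent area multiplied by cos²φ.
True area of district: 360000 × cos²(53.7°) = 360000 × 0.3505 = 126200 km².
True area of national park: 323000 × cos²(25.1°) = 323000 × 0.8201 = 264900 km².
Ratio = 126200 / 264900 ≈ 0.476.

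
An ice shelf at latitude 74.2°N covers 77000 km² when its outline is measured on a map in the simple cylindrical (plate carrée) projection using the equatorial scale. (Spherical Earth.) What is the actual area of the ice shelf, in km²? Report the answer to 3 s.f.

In the plate carrée (x = Rλ, y = Rφ), meridians are true-scale (h = 1) and parallels are stretched by k = sec φ.
Areal scale = h·k = 1 × sec φ; at 74.2°, h = 1.000, k = 3.673, so h·k = 3.673.
True area = apparent / (areal scale) = 77000 / 3.673 ≈ 21000 km².

21000 km²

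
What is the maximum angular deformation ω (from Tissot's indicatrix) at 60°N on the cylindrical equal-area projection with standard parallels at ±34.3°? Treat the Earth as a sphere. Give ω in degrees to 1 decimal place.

55.3°

For cylindrical equal-area with standard parallel φ₀, h = cos φ / cos φ₀ and k = cos φ₀ / cos φ, so h·k = 1.
At 60°: h = 0.6053, k = 1.652; principal scales a = 1.652, b = 0.6053.
sin(ω/2) = (a − b)/(a + b) = 1.047/2.257 = 0.4638, so ω = 2 arcsin(0.4638) ≈ 55.3°.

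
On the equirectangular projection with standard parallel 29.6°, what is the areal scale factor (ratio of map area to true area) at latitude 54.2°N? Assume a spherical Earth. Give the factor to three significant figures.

1.49

The equidistant cylindrical projection with φ₀ = 29.6° has h = 1 (meridians true) and k = cos φ₀ / cos φ along parallels.
Areal scale = h·k = 1 × cos φ₀ / cos φ; at 54.2°, h = 1.000, k = 1.486, so h·k = 1.486.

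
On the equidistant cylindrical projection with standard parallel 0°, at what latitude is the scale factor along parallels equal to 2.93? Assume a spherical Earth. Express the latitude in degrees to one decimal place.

70.0°

Plate carrée: h = 1, k = sec φ along parallels.
sec φ = 2.93  ⇒  cos φ = 0.3413  ⇒  φ ≈ 70.0°.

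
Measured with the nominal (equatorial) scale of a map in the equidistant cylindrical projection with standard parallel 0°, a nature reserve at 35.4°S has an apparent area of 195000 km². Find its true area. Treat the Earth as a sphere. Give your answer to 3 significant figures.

In the plate carrée (x = Rλ, y = Rφ), meridians are true-scale (h = 1) and parallels are stretched by k = sec φ.
Areal scale = h·k = 1 × sec φ; at 35.4°, h = 1.000, k = 1.227, so h·k = 1.227.
True area = apparent / (areal scale) = 195000 / 1.227 ≈ 159000 km².

159000 km²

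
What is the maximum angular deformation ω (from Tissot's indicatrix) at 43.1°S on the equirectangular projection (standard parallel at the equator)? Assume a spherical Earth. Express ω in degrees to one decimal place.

17.9°

In the plate carrée (x = Rλ, y = Rφ), meridians are true-scale (h = 1) and parallels are stretched by k = sec φ.
At 43.1°: h = 1.000, k = 1.370; principal scales a = 1.370, b = 1.000.
sin(ω/2) = (a − b)/(a + b) = 0.3696/2.370 = 0.1560, so ω = 2 arcsin(0.1560) ≈ 17.9°.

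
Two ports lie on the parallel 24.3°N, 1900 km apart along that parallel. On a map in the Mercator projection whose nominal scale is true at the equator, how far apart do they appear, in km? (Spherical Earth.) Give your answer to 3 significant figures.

2080 km

Mercator is conformal, so the point scale is isotropic: h = k = sec φ = 1/cos φ.
Along the parallel, k = sec 24.3° = 1/0.9114 = 1.097.
Map distance = 1900 × 1.097 ≈ 2080 km.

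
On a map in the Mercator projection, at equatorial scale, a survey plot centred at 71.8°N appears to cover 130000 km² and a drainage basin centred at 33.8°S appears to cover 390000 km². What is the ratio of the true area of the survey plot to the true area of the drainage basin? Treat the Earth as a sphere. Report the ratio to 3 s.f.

0.0471

Mercator's areal exaggeration is sec²φ; hence true area = (apparent area) · cos²φ.
True area of survey plot: 130000 × cos²(71.8°) = 130000 × 0.09755 = 12680 km².
True area of drainage basin: 390000 × cos²(33.8°) = 390000 × 0.6905 = 269300 km².
Ratio = 12680 / 269300 ≈ 0.0471.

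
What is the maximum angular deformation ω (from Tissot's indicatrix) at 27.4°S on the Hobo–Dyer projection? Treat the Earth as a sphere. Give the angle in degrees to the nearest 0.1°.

12.9°

The Hobo–Dyer projection is cylindrical equal-area with φ₀ = 37.5°. A cylindrical equal-area projection with standard parallel φ₀ has meridian scale h = cos φ / cos φ₀ and parallel scale k = cos φ₀ / cos φ (so areas are preserved, h·k = 1).
At 27.4°: h = 1.119, k = 0.8936; principal scales a = 1.119, b = 0.8936.
sin(ω/2) = (a − b)/(a + b) = 0.2255/2.013 = 0.1120, so ω = 2 arcsin(0.1120) ≈ 12.9°.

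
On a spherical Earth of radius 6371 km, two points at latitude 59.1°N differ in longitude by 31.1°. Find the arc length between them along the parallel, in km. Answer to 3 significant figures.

Arc length along a parallel = R cos φ · Δλ (with Δλ in radians).
= 6371 × cos 59.1° × (31.1° × π/180) = 6371 × 0.5135 × 0.5428 ≈ 1780 km.

1780 km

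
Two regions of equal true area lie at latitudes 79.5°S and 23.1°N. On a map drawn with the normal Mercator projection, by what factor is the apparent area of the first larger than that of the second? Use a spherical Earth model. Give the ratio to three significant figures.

25.5

Mercator is conformal with k = sec φ, so areal scale = k² = sec²φ.
At 79.5°: sec²(79.5°) = 1/0.1822² = 30.11.
At 23.1°: sec²(23.1°) = 1/0.9198² = 1.182.
Ratio = 30.11/1.182 = cos²(23.1°)/cos²(79.5°) ≈ 25.5.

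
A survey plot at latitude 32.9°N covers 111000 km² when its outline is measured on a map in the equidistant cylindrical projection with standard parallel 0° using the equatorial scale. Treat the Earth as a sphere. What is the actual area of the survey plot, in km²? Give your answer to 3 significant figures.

For the equirectangular projection with φ₀ = 0 (plate carrée), h = 1 along meridians and k = sec φ along parallels.
Areal scale = h·k = 1 × sec φ; at 32.9°, h = 1.000, k = 1.191, so h·k = 1.191.
True area = apparent / (areal scale) = 111000 / 1.191 ≈ 93200 km².

93200 km²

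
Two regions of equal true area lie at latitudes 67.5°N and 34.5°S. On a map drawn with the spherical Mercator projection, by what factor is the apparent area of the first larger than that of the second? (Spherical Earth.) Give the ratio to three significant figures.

On Mercator, area is exaggerated by sec²φ = 1/cos²φ.
At 67.5°: sec²(67.5°) = 1/0.3827² = 6.828.
At 34.5°: sec²(34.5°) = 1/0.8241² = 1.472.
Ratio = 6.828/1.472 = cos²(34.5°)/cos²(67.5°) ≈ 4.64.

4.64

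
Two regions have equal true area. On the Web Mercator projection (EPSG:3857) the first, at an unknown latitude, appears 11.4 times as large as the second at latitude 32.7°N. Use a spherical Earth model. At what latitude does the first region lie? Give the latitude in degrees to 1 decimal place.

75.6°

On Mercator, (apparent₁)/(apparent₂) = sec²φ₁ / sec²φ₂ when true areas are equal.
cos²φ₂ / cos²φ₁ = 11.4  ⇒  cos φ₁ = cos 32.7° / √11.4 = 0.8415/3.376 = 0.2492.
φ₁ = arccos(0.2492) ≈ 75.6°.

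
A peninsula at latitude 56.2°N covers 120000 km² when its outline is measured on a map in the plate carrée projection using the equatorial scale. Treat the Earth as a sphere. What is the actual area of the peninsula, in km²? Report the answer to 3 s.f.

For the equirectangular projection with φ₀ = 0 (plate carrée), h = 1 along meridians and k = sec φ along parallels.
Areal scale = h·k = 1 × sec φ; at 56.2°, h = 1.000, k = 1.798, so h·k = 1.798.
True area = apparent / (areal scale) = 120000 / 1.798 ≈ 66800 km².

66800 km²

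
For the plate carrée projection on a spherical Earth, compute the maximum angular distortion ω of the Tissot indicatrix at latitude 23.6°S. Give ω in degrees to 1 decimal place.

Plate carrée maps x = Rλ, y = Rφ. The meridian scale is h = 1 and the parallel scale is k = 1/cos φ = sec φ.
At 23.6°: h = 1.000, k = 1.091; principal scales a = 1.091, b = 1.000.
sin(ω/2) = (a − b)/(a + b) = 0.09127/2.091 = 0.04364, so ω = 2 arcsin(0.04364) ≈ 5.0°.

5.0°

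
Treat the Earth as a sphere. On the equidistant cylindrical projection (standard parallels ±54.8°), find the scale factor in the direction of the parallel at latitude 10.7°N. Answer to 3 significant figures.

0.587

With standard parallel φ₀ = 54.8°, the equirectangular projection gives x = Rλ cos φ₀, y = Rφ, so h = 1 and k = cos 54.8° / cos φ.
k = cos 54.8° / cos 10.7° = 0.5764/0.9826 = 0.5866.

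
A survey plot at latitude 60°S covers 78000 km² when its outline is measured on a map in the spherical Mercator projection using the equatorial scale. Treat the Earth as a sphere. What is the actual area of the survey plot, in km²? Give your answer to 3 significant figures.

The Mercator projection is conformal; its linear scale factor is the same in every direction and equals sec φ = 1/cos φ.
Areal scale = k² = sec²φ = 1/cos²(60°) = 1/0.5000² = 4.000.
True area = apparent / (areal scale) = 78000 / 4.000 ≈ 19500 km².

19500 km²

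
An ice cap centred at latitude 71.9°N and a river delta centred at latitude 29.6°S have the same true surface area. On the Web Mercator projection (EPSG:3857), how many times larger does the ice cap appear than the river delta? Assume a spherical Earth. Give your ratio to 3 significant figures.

On Mercator, area is exaggerated by sec²φ = 1/cos²φ.
At 71.9°: sec²(71.9°) = 1/0.3107² = 10.36.
At 29.6°: sec²(29.6°) = 1/0.8695² = 1.323.
Ratio = 10.36/1.323 = cos²(29.6°)/cos²(71.9°) ≈ 7.83.

7.83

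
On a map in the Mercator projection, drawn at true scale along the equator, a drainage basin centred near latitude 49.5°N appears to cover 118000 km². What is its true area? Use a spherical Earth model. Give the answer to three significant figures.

The Mercator projection is conformal; its linear scale factor is the same in every direction and equals sec φ = 1/cos φ.
Areal scale = k² = sec²φ = 1/cos²(49.5°) = 1/0.6494² = 2.371.
True area = apparent / (areal scale) = 118000 / 2.371 ≈ 49800 km².

49800 km²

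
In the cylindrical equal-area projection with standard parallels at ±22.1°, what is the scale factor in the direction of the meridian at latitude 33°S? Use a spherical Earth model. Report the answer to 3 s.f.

Cylindrical equal-area (φ₀ = 22.1°): h = cos φ / cos 22.1° along meridians, k = cos 22.1° / cos φ along parallels; h·k = 1.
h = cos 33° / cos 22.1° = 0.8387/0.9265 = 0.9052.

0.905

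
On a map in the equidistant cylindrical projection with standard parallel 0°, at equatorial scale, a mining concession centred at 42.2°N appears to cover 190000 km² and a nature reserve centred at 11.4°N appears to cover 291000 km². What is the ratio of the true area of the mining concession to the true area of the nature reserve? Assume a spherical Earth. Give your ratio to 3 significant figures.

0.493

On the plate carrée, areal scale = h·k = 1 × sec φ, so true area = apparent × cos φ.
True area of mining concession: 190000 × cos(42.2°) = 190000 × 0.7408 = 140800 km².
True area of nature reserve: 291000 × cos(11.4°) = 291000 × 0.9803 = 285300 km².
Ratio = 140800 / 285300 ≈ 0.493.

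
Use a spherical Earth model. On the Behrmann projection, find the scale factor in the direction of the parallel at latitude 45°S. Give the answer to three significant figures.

1.22

The Behrmann projection is cylindrical equal-area with φ₀ = 30°. Cylindrical equal-area (φ₀ = 30°): h = cos φ / cos 30° along meridians, k = cos 30° / cos φ along parallels; h·k = 1.
k = cos 30° / cos 45° = 0.8660/0.7071 = 1.225.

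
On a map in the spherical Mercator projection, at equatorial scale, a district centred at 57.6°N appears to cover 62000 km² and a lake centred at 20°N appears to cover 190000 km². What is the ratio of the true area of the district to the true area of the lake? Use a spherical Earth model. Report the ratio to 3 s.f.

Mercator's areal exaggeration is sec²φ; hence true area = (apparent area) · cos²φ.
True area of district: 62000 × cos²(57.6°) = 62000 × 0.2871 = 17800 km².
True area of lake: 190000 × cos²(20°) = 190000 × 0.8830 = 167800 km².
Ratio = 17800 / 167800 ≈ 0.106.

0.106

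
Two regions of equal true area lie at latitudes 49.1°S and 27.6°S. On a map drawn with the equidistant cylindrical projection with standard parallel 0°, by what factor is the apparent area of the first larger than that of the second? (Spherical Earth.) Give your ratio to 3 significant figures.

1.35

Plate carrée maps x = Rλ, y = Rφ. The meridian scale is h = 1 and the parallel scale is k = 1/cos φ = sec φ.
Areal scale at 49.1°: h·k = 1.000 × 1.527 = 1.527.
Areal scale at 27.6°: h·k = 1.000 × 1.128 = 1.128.
Ratio = 1.527/1.128 ≈ 1.35.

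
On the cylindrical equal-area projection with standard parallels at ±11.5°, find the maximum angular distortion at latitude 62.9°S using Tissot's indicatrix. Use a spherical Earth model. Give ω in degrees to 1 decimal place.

80.3°

Cylindrical equal-area (φ₀ = 11.5°): h = cos φ / cos 11.5° along meridians, k = cos 11.5° / cos φ along parallels; h·k = 1.
At 62.9°: h = 0.4649, k = 2.151; principal scales a = 2.151, b = 0.4649.
sin(ω/2) = (a − b)/(a + b) = 1.686/2.616 = 0.6446, so ω = 2 arcsin(0.6446) ≈ 80.3°.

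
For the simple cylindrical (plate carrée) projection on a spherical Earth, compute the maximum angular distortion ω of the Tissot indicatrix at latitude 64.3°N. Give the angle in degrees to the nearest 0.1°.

46.5°

For the equirectangular projection with φ₀ = 0 (plate carrée), h = 1 along meridians and k = sec φ along parallels.
At 64.3°: h = 1.000, k = 2.306; principal scales a = 2.306, b = 1.000.
sin(ω/2) = (a − b)/(a + b) = 1.306/3.306 = 0.3950, so ω = 2 arcsin(0.3950) ≈ 46.5°.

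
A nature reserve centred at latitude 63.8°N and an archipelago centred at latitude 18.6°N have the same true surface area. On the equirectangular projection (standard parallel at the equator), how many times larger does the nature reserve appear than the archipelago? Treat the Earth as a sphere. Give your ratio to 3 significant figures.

2.15

In the plate carrée (x = Rλ, y = Rφ), meridians are true-scale (h = 1) and parallels are stretched by k = sec φ.
Areal scale at 63.8°: h·k = 1.000 × 2.265 = 2.265.
Areal scale at 18.6°: h·k = 1.000 × 1.055 = 1.055.
Ratio = 2.265/1.055 ≈ 2.15.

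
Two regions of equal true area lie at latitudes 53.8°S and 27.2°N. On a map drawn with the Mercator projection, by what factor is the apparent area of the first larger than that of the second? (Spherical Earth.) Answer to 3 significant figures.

On Mercator, area is exaggerated by sec²φ = 1/cos²φ.
At 53.8°: sec²(53.8°) = 1/0.5906² = 2.867.
At 27.2°: sec²(27.2°) = 1/0.8894² = 1.264.
Ratio = 2.867/1.264 = cos²(27.2°)/cos²(53.8°) ≈ 2.27.

2.27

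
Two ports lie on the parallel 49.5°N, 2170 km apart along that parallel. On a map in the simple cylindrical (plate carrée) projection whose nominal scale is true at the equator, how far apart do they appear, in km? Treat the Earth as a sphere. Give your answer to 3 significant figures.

3340 km

For the equirectangular projection with φ₀ = 0 (plate carrée), h = 1 along meridians and k = sec φ along parallels.
Along the parallel, k = sec 49.5° = 1/0.6494 = 1.540.
Map distance = 2170 × 1.540 ≈ 3340 km.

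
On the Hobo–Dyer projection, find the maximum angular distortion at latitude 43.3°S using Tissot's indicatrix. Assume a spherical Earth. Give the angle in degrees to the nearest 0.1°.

9.9°

The Hobo–Dyer projection is cylindrical equal-area with φ₀ = 37.5°. A cylindrical equal-area projection with standard parallel φ₀ has meridian scale h = cos φ / cos φ₀ and parallel scale k = cos φ₀ / cos φ (so areas are preserved, h·k = 1).
At 43.3°: h = 0.9173, k = 1.090; principal scales a = 1.090, b = 0.9173.
sin(ω/2) = (a − b)/(a + b) = 0.1728/2.007 = 0.08607, so ω = 2 arcsin(0.08607) ≈ 9.9°.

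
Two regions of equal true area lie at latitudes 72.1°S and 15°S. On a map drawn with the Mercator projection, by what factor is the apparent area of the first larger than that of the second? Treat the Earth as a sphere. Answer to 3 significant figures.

On Mercator, area is exaggerated by sec²φ = 1/cos²φ.
At 72.1°: sec²(72.1°) = 1/0.3074² = 10.59.
At 15°: sec²(15°) = 1/0.9659² = 1.072.
Ratio = 10.59/1.072 = cos²(15°)/cos²(72.1°) ≈ 9.88.

9.88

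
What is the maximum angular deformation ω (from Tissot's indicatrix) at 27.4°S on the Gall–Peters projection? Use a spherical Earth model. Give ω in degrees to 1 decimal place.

The Gall–Peters projection is cylindrical equal-area with φ₀ = 45°. For cylindrical equal-area with standard parallel φ₀, h = cos φ / cos φ₀ and k = cos φ₀ / cos φ, so h·k = 1.
At 27.4°: h = 1.256, k = 0.7965; principal scales a = 1.256, b = 0.7965.
sin(ω/2) = (a − b)/(a + b) = 0.4591/2.052 = 0.2237, so ω = 2 arcsin(0.2237) ≈ 25.9°.

25.9°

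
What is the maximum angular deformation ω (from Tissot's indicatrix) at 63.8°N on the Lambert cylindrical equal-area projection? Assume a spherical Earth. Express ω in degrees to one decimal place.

84.7°

The Lambert cylindrical equal-area projection is the cylindrical equal-area projection with its standard parallel at the equator (φ₀ = 0). For cylindrical equal-area with standard parallel φ₀, h = cos φ / cos φ₀ and k = cos φ₀ / cos φ, so h·k = 1.
At 63.8°: h = 0.4415, k = 2.265; principal scales a = 2.265, b = 0.4415.
sin(ω/2) = (a − b)/(a + b) = 1.823/2.706 = 0.6737, so ω = 2 arcsin(0.6737) ≈ 84.7°.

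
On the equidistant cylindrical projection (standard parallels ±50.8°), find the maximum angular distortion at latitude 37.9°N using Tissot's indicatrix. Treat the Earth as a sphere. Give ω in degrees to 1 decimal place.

12.7°

The equidistant cylindrical projection with φ₀ = 50.8° has h = 1 (meridians true) and k = cos φ₀ / cos φ along parallels.
At 37.9°: h = 1.000, k = 0.8010; principal scales a = 1.000, b = 0.8010.
sin(ω/2) = (a − b)/(a + b) = 0.1990/1.801 = 0.1105, so ω = 2 arcsin(0.1105) ≈ 12.7°.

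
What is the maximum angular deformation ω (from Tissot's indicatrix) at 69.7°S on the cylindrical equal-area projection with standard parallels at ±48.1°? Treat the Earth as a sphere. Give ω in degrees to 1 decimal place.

A cylindrical equal-area projection with standard parallel φ₀ has meridian scale h = cos φ / cos φ₀ and parallel scale k = cos φ₀ / cos φ (so areas are preserved, h·k = 1).
At 69.7°: h = 0.5195, k = 1.925; principal scales a = 1.925, b = 0.5195.
sin(ω/2) = (a − b)/(a + b) = 1.405/2.444 = 0.5750, so ω = 2 arcsin(0.5750) ≈ 70.2°.

70.2°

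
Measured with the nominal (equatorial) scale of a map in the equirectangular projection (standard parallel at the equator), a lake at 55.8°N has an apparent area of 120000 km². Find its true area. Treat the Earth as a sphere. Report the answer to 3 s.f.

Plate carrée maps x = Rλ, y = Rφ. The meridian scale is h = 1 and the parallel scale is k = 1/cos φ = sec φ.
Areal scale = h·k = 1 × sec φ; at 55.8°, h = 1.000, k = 1.779, so h·k = 1.779.
True area = apparent / (areal scale) = 120000 / 1.779 ≈ 67500 km².

67500 km²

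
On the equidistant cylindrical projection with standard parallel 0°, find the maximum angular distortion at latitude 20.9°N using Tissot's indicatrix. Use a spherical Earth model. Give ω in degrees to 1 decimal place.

3.9°

For the equirectangular projection with φ₀ = 0 (plate carrée), h = 1 along meridians and k = sec φ along parallels.
At 20.9°: h = 1.000, k = 1.070; principal scales a = 1.070, b = 1.000.
sin(ω/2) = (a − b)/(a + b) = 0.07043/2.070 = 0.03402, so ω = 2 arcsin(0.03402) ≈ 3.9°.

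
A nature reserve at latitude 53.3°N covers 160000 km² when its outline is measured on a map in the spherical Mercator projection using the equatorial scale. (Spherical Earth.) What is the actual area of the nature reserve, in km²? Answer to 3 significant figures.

The Mercator projection is conformal; its linear scale factor is the same in every direction and equals sec φ = 1/cos φ.
Areal scale = k² = sec²φ = 1/cos²(53.3°) = 1/0.5976² = 2.800.
True area = apparent / (areal scale) = 160000 / 2.800 ≈ 57100 km².

57100 km²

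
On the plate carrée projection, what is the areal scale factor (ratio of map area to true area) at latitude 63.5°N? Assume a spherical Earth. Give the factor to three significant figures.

2.24

In the plate carrée (x = Rλ, y = Rφ), meridians are true-scale (h = 1) and parallels are stretched by k = sec φ.
Areal scale = h·k = 1 × sec φ; at 63.5°, h = 1.000, k = 2.241, so h·k = 2.241.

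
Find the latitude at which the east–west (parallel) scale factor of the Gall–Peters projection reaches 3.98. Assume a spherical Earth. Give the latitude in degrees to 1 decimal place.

79.8°

The Gall–Peters projection is cylindrical equal-area with φ₀ = 45°. Cylindrical equal-area (φ₀ = 45°): h = cos φ / cos 45° along meridians, k = cos 45° / cos φ along parallels; h·k = 1.
k = cos φ₀ / cos φ = 3.98  ⇒  cos φ = cos 45° / 3.98 = 0.1777.
φ = arccos(0.1777) ≈ 79.8°.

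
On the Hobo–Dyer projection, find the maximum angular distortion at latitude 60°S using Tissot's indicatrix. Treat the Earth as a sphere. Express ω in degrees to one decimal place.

51.1°

The Hobo–Dyer projection is cylindrical equal-area with φ₀ = 37.5°. For cylindrical equal-area with standard parallel φ₀, h = cos φ / cos φ₀ and k = cos φ₀ / cos φ, so h·k = 1.
At 60°: h = 0.6302, k = 1.587; principal scales a = 1.587, b = 0.6302.
sin(ω/2) = (a − b)/(a + b) = 0.9565/2.217 = 0.4314, so ω = 2 arcsin(0.4314) ≈ 51.1°.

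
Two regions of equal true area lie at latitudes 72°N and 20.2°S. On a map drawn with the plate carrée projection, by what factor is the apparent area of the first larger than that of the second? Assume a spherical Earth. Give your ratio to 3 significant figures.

In the plate carrée (x = Rλ, y = Rφ), meridians are true-scale (h = 1) and parallels are stretched by k = sec φ.
Areal scale at 72°: h·k = 1.000 × 3.236 = 3.236.
Areal scale at 20.2°: h·k = 1.000 × 1.066 = 1.066.
Ratio = 3.236/1.066 ≈ 3.04.

3.04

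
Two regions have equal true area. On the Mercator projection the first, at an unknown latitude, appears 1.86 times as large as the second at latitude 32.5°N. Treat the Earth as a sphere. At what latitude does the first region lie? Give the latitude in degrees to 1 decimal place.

On Mercator, (apparent₁)/(apparent₂) = sec²φ₁ / sec²φ₂ when true areas are equal.
cos²φ₂ / cos²φ₁ = 1.86  ⇒  cos φ₁ = cos 32.5° / √1.86 = 0.8434/1.364 = 0.6184.
φ₁ = arccos(0.6184) ≈ 51.8°.

51.8°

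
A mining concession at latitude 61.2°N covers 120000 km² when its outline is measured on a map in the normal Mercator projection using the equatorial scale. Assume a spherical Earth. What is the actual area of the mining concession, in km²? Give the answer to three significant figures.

27900 km²

For Mercator, h = k = sec φ (a conformal cylindrical projection has a single point scale, 1/cos φ).
Areal scale = k² = sec²φ = 1/cos²(61.2°) = 1/0.4818² = 4.309.
True area = apparent / (areal scale) = 120000 / 4.309 ≈ 27900 km².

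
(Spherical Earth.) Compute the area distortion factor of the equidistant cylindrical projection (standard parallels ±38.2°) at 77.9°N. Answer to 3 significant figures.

3.75

The equidistant cylindrical projection with φ₀ = 38.2° has h = 1 (meridians true) and k = cos φ₀ / cos φ along parallels.
Areal scale = h·k = 1 × cos φ₀ / cos φ; at 77.9°, h = 1.000, k = 3.749, so h·k = 3.749.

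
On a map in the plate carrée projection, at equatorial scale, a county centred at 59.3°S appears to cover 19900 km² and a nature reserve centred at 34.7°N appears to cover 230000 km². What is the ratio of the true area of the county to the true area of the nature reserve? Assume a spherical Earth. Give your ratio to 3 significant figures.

Plate carrée has h = 1 and k = sec φ, giving areal scale sec φ; true area = (apparent area) · cos φ.
True area of county: 19900 × cos(59.3°) = 19900 × 0.5105 = 10160 km².
True area of nature reserve: 230000 × cos(34.7°) = 230000 × 0.8221 = 189100 km².
Ratio = 10160 / 189100 ≈ 0.0537.

0.0537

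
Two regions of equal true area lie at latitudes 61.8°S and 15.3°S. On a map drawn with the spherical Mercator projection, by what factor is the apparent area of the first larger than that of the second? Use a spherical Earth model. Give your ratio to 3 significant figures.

On Mercator, area is exaggerated by sec²φ = 1/cos²φ.
At 61.8°: sec²(61.8°) = 1/0.4726² = 4.478.
At 15.3°: sec²(15.3°) = 1/0.9646² = 1.075.
Ratio = 4.478/1.075 = cos²(15.3°)/cos²(61.8°) ≈ 4.17.

4.17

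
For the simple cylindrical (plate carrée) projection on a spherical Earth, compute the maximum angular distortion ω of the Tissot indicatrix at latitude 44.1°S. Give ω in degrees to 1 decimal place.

18.9°

For the equirectangular projection with φ₀ = 0 (plate carrée), h = 1 along meridians and k = sec φ along parallels.
At 44.1°: h = 1.000, k = 1.393; principal scales a = 1.393, b = 1.000.
sin(ω/2) = (a − b)/(a + b) = 0.3925/2.393 = 0.1641, so ω = 2 arcsin(0.1641) ≈ 18.9°.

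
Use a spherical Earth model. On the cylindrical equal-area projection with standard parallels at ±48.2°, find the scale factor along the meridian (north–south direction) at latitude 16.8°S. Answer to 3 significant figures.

A cylindrical equal-area projection with standard parallel φ₀ has meridian scale h = cos φ / cos φ₀ and parallel scale k = cos φ₀ / cos φ (so areas are preserved, h·k = 1).
h = cos 16.8° / cos 48.2° = 0.9573/0.6665 = 1.436.

1.44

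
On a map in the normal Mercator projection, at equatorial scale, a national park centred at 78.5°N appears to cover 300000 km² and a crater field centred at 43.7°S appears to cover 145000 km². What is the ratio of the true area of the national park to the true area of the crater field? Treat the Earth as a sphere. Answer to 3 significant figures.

0.157

Since Mercator area scale is 1/cos²φ, the true area equals the apparent area multiplied by cos²φ.
True area of national park: 300000 × cos²(78.5°) = 300000 × 0.03975 = 11920 km².
True area of crater field: 145000 × cos²(43.7°) = 145000 × 0.5227 = 75790 km².
Ratio = 11920 / 75790 ≈ 0.157.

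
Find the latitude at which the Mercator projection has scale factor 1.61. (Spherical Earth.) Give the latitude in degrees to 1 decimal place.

Mercator scale is k = sec φ = 1/cos φ.
1/cos φ = 1.61  ⇒  cos φ = 0.6211  ⇒  φ = arccos(0.6211) ≈ 51.6°.

51.6°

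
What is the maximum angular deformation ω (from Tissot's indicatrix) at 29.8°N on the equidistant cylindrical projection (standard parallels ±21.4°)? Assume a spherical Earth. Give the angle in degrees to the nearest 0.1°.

4.0°

With standard parallel φ₀ = 21.4°, the equirectangular projection gives x = Rλ cos φ₀, y = Rφ, so h = 1 and k = cos 21.4° / cos φ.
At 29.8°: h = 1.000, k = 1.073; principal scales a = 1.073, b = 1.000.
sin(ω/2) = (a − b)/(a + b) = 0.07293/2.073 = 0.03518, so ω = 2 arcsin(0.03518) ≈ 4.0°.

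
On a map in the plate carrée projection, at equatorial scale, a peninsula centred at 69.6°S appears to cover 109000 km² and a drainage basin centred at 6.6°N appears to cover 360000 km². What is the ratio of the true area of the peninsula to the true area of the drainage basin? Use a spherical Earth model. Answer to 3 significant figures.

On the plate carrée, areal scale = h·k = 1 × sec φ, so true area = apparent × cos φ.
True area of peninsula: 109000 × cos(69.6°) = 109000 × 0.3486 = 37990 km².
True area of drainage basin: 360000 × cos(6.6°) = 360000 × 0.9934 = 357600 km².
Ratio = 37990 / 357600 ≈ 0.106.

0.106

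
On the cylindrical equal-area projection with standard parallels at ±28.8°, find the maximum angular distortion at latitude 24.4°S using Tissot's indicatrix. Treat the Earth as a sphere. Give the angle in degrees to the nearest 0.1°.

A cylindrical equal-area projection with standard parallel φ₀ has meridian scale h = cos φ / cos φ₀ and parallel scale k = cos φ₀ / cos φ (so areas are preserved, h·k = 1).
At 24.4°: h = 1.039, k = 0.9623; principal scales a = 1.039, b = 0.9623.
sin(ω/2) = (a − b)/(a + b) = 0.07698/2.001 = 0.03846, so ω = 2 arcsin(0.03846) ≈ 4.4°.

4.4°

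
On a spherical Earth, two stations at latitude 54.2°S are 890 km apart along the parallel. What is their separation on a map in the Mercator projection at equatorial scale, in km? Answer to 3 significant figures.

The Mercator projection is conformal; its linear scale factor is the same in every direction and equals sec φ = 1/cos φ.
Along the parallel, k = sec 54.2° = 1/0.5850 = 1.710.
Map distance = 890 × 1.710 ≈ 1520 km.

1520 km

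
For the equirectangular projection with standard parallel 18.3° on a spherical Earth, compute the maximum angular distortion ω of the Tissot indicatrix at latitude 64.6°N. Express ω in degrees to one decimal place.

44.4°

In the equirectangular projection with standard parallel φ₀ = 18.3° (x = Rλ cos φ₀, y = Rφ), meridians are true-scale (h = 1) and the parallel scale is k = cos φ₀ / cos φ.
At 64.6°: h = 1.000, k = 2.213; principal scales a = 2.213, b = 1.000.
sin(ω/2) = (a − b)/(a + b) = 1.213/3.213 = 0.3776, so ω = 2 arcsin(0.3776) ≈ 44.4°.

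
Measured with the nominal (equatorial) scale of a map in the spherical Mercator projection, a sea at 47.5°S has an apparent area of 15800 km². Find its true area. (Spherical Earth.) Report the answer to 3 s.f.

7210 km²

The Mercator projection is conformal; its linear scale factor is the same in every direction and equals sec φ = 1/cos φ.
Areal scale = k² = sec²φ = 1/cos²(47.5°) = 1/0.6756² = 2.191.
True area = apparent / (areal scale) = 15800 / 2.191 ≈ 7210 km².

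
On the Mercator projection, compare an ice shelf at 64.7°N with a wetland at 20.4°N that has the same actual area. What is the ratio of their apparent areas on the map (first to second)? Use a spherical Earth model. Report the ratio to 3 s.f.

Mercator is conformal with k = sec φ, so areal scale = k² = sec²φ.
At 64.7°: sec²(64.7°) = 1/0.4274² = 5.475.
At 20.4°: sec²(20.4°) = 1/0.9373² = 1.138.
Ratio = 5.475/1.138 = cos²(20.4°)/cos²(64.7°) ≈ 4.81.

4.81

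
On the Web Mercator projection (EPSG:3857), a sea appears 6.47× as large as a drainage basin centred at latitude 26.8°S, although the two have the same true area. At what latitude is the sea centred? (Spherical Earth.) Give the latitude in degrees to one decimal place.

On Mercator, (apparent₁)/(apparent₂) = sec²φ₁ / sec²φ₂ when true areas are equal.
cos²φ₂ / cos²φ₁ = 6.47  ⇒  cos φ₁ = cos 26.8° / √6.47 = 0.8926/2.544 = 0.3509.
φ₁ = arccos(0.3509) ≈ 69.5°.

69.5°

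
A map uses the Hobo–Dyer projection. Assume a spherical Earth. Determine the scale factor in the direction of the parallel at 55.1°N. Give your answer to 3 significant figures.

Hobo–Dyer is a cylindrical equal-area projection with standard parallels at ±37.5°. For cylindrical equal-area with standard parallel φ₀, h = cos φ / cos φ₀ and k = cos φ₀ / cos φ, so h·k = 1.
k = cos 37.5° / cos 55.1° = 0.7934/0.5721 = 1.387.

1.39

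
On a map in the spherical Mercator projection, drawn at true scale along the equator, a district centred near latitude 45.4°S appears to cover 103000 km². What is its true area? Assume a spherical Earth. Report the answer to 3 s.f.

50800 km²

The Mercator projection is conformal; its linear scale factor is the same in every direction and equals sec φ = 1/cos φ.
Areal scale = k² = sec²φ = 1/cos²(45.4°) = 1/0.7022² = 2.028.
True area = apparent / (areal scale) = 103000 / 2.028 ≈ 50800 km².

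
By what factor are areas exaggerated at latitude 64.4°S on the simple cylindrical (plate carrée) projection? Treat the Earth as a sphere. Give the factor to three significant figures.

2.31

Plate carrée maps x = Rλ, y = Rφ. The meridian scale is h = 1 and the parallel scale is k = 1/cos φ = sec φ.
Areal scale = h·k = 1 × sec φ; at 64.4°, h = 1.000, k = 2.314, so h·k = 2.314.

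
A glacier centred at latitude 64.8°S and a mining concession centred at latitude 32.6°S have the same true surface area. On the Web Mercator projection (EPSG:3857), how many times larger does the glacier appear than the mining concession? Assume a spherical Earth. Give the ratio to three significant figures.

3.91

Mercator is conformal with k = sec φ, so areal scale = k² = sec²φ.
At 64.8°: sec²(64.8°) = 1/0.4258² = 5.516.
At 32.6°: sec²(32.6°) = 1/0.8425² = 1.409.
Ratio = 5.516/1.409 = cos²(32.6°)/cos²(64.8°) ≈ 3.91.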